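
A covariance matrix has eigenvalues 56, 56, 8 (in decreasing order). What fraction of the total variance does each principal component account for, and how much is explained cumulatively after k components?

Step 1 — total variance = trace(Sigma) = Σ λ_i = 56 + 56 + 8 = 120.

Step 2 — fraction explained by component i = λ_i / Σ λ:
  PC1: 56/120 = 0.4667
  PC2: 56/120 = 0.4667
  PC3: 8/120 = 0.0667

Step 3 — cumulative fraction after k components = (λ_1 + ... + λ_k) / Σ λ:
  k = 1: 56/120 = 0.4667
  k = 2: (56 + 56)/120 = 112/120 = 0.9333
  k = 3: (56 + 56 + 8)/120 = 120/120 = 1

Summary (fraction, with percent):

explained: PC1 0.4667 (46.67%), PC2 0.4667 (46.67%), PC3 0.0667 (6.67%);  cumulative: 0.4667, 0.9333, 1


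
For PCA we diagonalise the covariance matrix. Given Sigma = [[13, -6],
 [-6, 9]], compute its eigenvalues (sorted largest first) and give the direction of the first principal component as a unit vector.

Step 1 — characteristic polynomial of 2×2 Sigma:
  det(Sigma - λI) = λ² - trace · λ + det = 0.
  trace = 13 + 9 = 22, det = 13·9 - (-6)² = 81.
Step 2 — discriminant:
  Δ = trace² - 4·det = 484 - 324 = 160.
Step 3 — eigenvalues:
  λ = (trace ± √Δ)/2 = (22 ± 12.6491)/2,
  λ_1 = 17.3246,  λ_2 = 4.6754.

Step 4 — unit eigenvector for λ_1: solve (Sigma - λ_1 I)v = 0. First row:
  (13 - 17.3246)·v_x + (-6)·v_y = 0, i.e. (-4.3246)·v_x + (-6)·v_y = 0,
  so v ∝ (b, λ_1 - a) = (-6, 4.3246); multiply by -1 so the first entry is positive: u = (6, -4.3246).
  ||u|| = √((6)² + (-4.3246)²) = √(54.7018) ≈ 7.3961,
  v_1 = u/||u|| ≈ (0.8112, -0.5847) (||v_1|| = 1).

λ_1 = 17.3246,  λ_2 = 4.6754;  v_1 ≈ (0.8112, -0.5847)


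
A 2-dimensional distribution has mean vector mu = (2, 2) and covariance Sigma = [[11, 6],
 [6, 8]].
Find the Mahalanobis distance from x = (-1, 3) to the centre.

Step 1 — centre the observation: (x - mu) = (-3, 1).

Step 2 — invert Sigma. det(Sigma) = 11·8 - (6)² = 52.
  Sigma^{-1} = (1/det) · [[d, -b], [-b, a]] = [[0.1538, -0.1154],
 [-0.1154, 0.2115]].

Step 3 — form the quadratic (x - mu)^T · Sigma^{-1} · (x - mu):
  Sigma^{-1} · (x - mu) = (-0.5769, 0.5577).
  (x - mu)^T · [Sigma^{-1} · (x - mu)] = (-3)·(-0.5769) + (1)·(0.5577) = 2.2885.

Step 4 — take square root: d = √(2.2885) ≈ 1.5128.

d(x, mu) = √(2.2885) ≈ 1.5128


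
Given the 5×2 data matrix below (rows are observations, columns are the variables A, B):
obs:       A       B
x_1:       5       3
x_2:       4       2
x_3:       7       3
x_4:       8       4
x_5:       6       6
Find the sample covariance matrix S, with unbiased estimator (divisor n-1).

Step 1 — column means:
  mean(A) = (5 + 4 + 7 + 8 + 6) / 5 = 30/5 = 6
  mean(B) = (3 + 2 + 3 + 4 + 6) / 5 = 18/5 = 3.6

Step 2 — sample covariance S[i,j] = (1/(n-1)) · Σ_k (x_{k,i} - mean_i) · (x_{k,j} - mean_j), with n-1 = 4.
  S[A,A] = ((-1)·(-1) + (-2)·(-2) + (1)·(1) + (2)·(2) + (0)·(0)) / 4 = 10/4 = 2.5
  S[A,B] = ((-1)·(-0.6) + (-2)·(-1.6) + (1)·(-0.6) + (2)·(0.4) + (0)·(2.4)) / 4 = 4/4 = 1
  S[B,B] = ((-0.6)·(-0.6) + (-1.6)·(-1.6) + (-0.6)·(-0.6) + (0.4)·(0.4) + (2.4)·(2.4)) / 4 = 9.2/4 = 2.3

S is symmetric (S[j,i] = S[i,j]). Assembling:

S = [[2.5, 1],
 [1, 2.3]]


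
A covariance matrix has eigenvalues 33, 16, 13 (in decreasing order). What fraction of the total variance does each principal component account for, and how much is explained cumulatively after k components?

Step 1 — total variance = trace(Sigma) = Σ λ_i = 33 + 16 + 13 = 62.

Step 2 — fraction explained by component i = λ_i / Σ λ:
  PC1: 33/62 = 0.5323
  PC2: 16/62 = 0.2581
  PC3: 13/62 = 0.2097

Step 3 — cumulative fraction after k components = (λ_1 + ... + λ_k) / Σ λ:
  k = 1: 33/62 = 0.5323
  k = 2: (33 + 16)/62 = 49/62 = 0.7903
  k = 3: (33 + 16 + 13)/62 = 62/62 = 1

Summary (fraction, with percent):

explained: PC1 0.5323 (53.23%), PC2 0.2581 (25.81%), PC3 0.2097 (20.97%);  cumulative: 0.5323, 0.7903, 1


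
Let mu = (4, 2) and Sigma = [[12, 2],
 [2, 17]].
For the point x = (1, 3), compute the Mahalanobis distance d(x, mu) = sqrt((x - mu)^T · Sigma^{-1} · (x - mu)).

Step 1 — centre the observation: (x - mu) = (-3, 1).

Step 2 — invert Sigma. det(Sigma) = 12·17 - (2)² = 200.
  Sigma^{-1} = (1/det) · [[d, -b], [-b, a]] = [[0.085, -0.01],
 [-0.01, 0.06]].

Step 3 — form the quadratic (x - mu)^T · Sigma^{-1} · (x - mu):
  Sigma^{-1} · (x - mu) = (-0.265, 0.09).
  (x - mu)^T · [Sigma^{-1} · (x - mu)] = (-3)·(-0.265) + (1)·(0.09) = 0.885.

Step 4 — take square root: d = √(0.885) ≈ 0.9407.

d(x, mu) = √(0.885) ≈ 0.9407


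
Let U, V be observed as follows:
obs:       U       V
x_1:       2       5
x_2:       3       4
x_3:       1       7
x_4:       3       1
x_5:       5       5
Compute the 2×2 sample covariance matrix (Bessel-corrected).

Step 1 — column means:
  mean(U) = (2 + 3 + 1 + 3 + 5) / 5 = 14/5 = 2.8
  mean(V) = (5 + 4 + 7 + 1 + 5) / 5 = 22/5 = 4.4

Step 2 — sample covariance S[i,j] = (1/(n-1)) · Σ_k (x_{k,i} - mean_i) · (x_{k,j} - mean_j), with n-1 = 4.
  S[U,U] = ((-0.8)·(-0.8) + (0.2)·(0.2) + (-1.8)·(-1.8) + (0.2)·(0.2) + (2.2)·(2.2)) / 4 = 8.8/4 = 2.2
  S[U,V] = ((-0.8)·(0.6) + (0.2)·(-0.4) + (-1.8)·(2.6) + (0.2)·(-3.4) + (2.2)·(0.6)) / 4 = -4.6/4 = -1.15
  S[V,V] = ((0.6)·(0.6) + (-0.4)·(-0.4) + (2.6)·(2.6) + (-3.4)·(-3.4) + (0.6)·(0.6)) / 4 = 19.2/4 = 4.8

S is symmetric (S[j,i] = S[i,j]). Assembling:

S = [[2.2, -1.15],
 [-1.15, 4.8]]


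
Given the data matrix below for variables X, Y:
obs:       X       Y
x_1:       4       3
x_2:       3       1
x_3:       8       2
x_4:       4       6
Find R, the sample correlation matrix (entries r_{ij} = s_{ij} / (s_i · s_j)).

Step 1 — column means:
  mean(X) = (4 + 3 + 8 + 4) / 4 = 19/4 = 4.75
  mean(Y) = (3 + 1 + 2 + 6) / 4 = 12/4 = 3

Step 2 — sample variances and covariances s[i,j] = (1/(n-1)) · Σ_k (x_{k,i} - mean_i) · (x_{k,j} - mean_j), with n-1 = 3:
  s[X,X] = ((-0.75)·(-0.75) + (-1.75)·(-1.75) + (3.25)·(3.25) + (-0.75)·(-0.75)) / 3 = 14.75/3 = 4.9167
  s[X,Y] = ((-0.75)·(0) + (-1.75)·(-2) + (3.25)·(-1) + (-0.75)·(3)) / 3 = -2/3 = -0.6667
  s[Y,Y] = ((0)·(0) + (-2)·(-2) + (-1)·(-1) + (3)·(3)) / 3 = 14/3 = 4.6667
  Sample standard deviations s_i = √(s[i,i]):
  s(X) = √(4.9167) = 2.2174
  s(Y) = √(4.6667) = 2.1602

Step 3 — r_{ij} = s_{ij} / (s_i · s_j):
  r[X,X] = 1 (diagonal).
  r[X,Y] = -0.6667 / (2.2174 · 2.1602) = -0.6667 / 4.79 = -0.1392
  r[Y,Y] = 1 (diagonal).

R is symmetric with unit diagonal. Assembling:

R = [[1, -0.1392],
 [-0.1392, 1]]


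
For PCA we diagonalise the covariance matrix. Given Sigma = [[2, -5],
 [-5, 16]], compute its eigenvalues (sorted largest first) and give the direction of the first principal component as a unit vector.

Step 1 — characteristic polynomial of 2×2 Sigma:
  det(Sigma - λI) = λ² - trace · λ + det = 0.
  trace = 2 + 16 = 18, det = 2·16 - (-5)² = 7.
Step 2 — discriminant:
  Δ = trace² - 4·det = 324 - 28 = 296.
Step 3 — eigenvalues:
  λ = (trace ± √Δ)/2 = (18 ± 17.2047)/2,
  λ_1 = 17.6023,  λ_2 = 0.3977.

Step 4 — unit eigenvector for λ_1: solve (Sigma - λ_1 I)v = 0. First row:
  (2 - 17.6023)·v_x + (-5)·v_y = 0, i.e. (-15.6023)·v_x + (-5)·v_y = 0,
  so v ∝ (b, λ_1 - a) = (-5, 15.6023); multiply by -1 so the first entry is positive: u = (5, -15.6023).
  ||u|| = √((5)² + (-15.6023)²) = √(268.4326) ≈ 16.3839,
  v_1 = u/||u|| ≈ (0.3052, -0.9523) (||v_1|| = 1).

λ_1 = 17.6023,  λ_2 = 0.3977;  v_1 ≈ (0.3052, -0.9523)


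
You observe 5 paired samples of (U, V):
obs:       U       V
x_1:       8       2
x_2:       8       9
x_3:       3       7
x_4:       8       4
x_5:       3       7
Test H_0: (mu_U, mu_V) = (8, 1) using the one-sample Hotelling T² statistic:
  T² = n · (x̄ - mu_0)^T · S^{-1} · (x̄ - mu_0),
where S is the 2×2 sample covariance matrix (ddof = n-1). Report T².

Step 1 — sample mean vector:
  mean(U) = (8 + 8 + 3 + 8 + 3) / 5 = 30/5 = 6
  mean(V) = (2 + 9 + 7 + 4 + 7) / 5 = 29/5 = 5.8
  x̄ = (6, 5.8),  deviation x̄ - mu_0 = (6, 5.8) - (8, 1) = (-2, 4.8).

Step 2 — sample covariance matrix, S[i,j] = (1/(n-1)) · Σ_k (x_{k,i} - mean_i) · (x_{k,j} - mean_j), divisor n-1 = 4:
  S[U,U] = ((2)·(2) + (2)·(2) + (-3)·(-3) + (2)·(2) + (-3)·(-3)) / 4 = 30/4 = 7.5
  S[U,V] = ((2)·(-3.8) + (2)·(3.2) + (-3)·(1.2) + (2)·(-1.8) + (-3)·(1.2)) / 4 = -12/4 = -3
  S[V,V] = ((-3.8)·(-3.8) + (3.2)·(3.2) + (1.2)·(1.2) + (-1.8)·(-1.8) + (1.2)·(1.2)) / 4 = 30.8/4 = 7.7
  S = [[7.5, -3],
 [-3, 7.7]].

Step 3 — invert S. det(S) = 7.5·7.7 - (-3)² = 48.75.
  S^{-1} = (1/det) · [[d, -b], [-b, a]] = [[0.1579, 0.0615],
 [0.0615, 0.1538]].

Step 4 — quadratic form (x̄ - mu_0)^T · S^{-1} · (x̄ - mu_0):
  S^{-1} · (x̄ - mu_0) = (-0.0205, 0.6154),
  (x̄ - mu_0)^T · [...] = (-2)·(-0.0205) + (4.8)·(0.6154) = 2.9949.

Step 5 — scale by n: T² = 5 · 2.9949 = 14.9744.

T² ≈ 14.9744


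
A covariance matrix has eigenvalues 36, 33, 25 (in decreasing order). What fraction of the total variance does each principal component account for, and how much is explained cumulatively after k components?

Step 1 — total variance = trace(Sigma) = Σ λ_i = 36 + 33 + 25 = 94.

Step 2 — fraction explained by component i = λ_i / Σ λ:
  PC1: 36/94 = 0.383
  PC2: 33/94 = 0.3511
  PC3: 25/94 = 0.266

Step 3 — cumulative fraction after k components = (λ_1 + ... + λ_k) / Σ λ:
  k = 1: 36/94 = 0.383
  k = 2: (36 + 33)/94 = 69/94 = 0.734
  k = 3: (36 + 33 + 25)/94 = 94/94 = 1

Summary (fraction, with percent):

explained: PC1 0.383 (38.3%), PC2 0.3511 (35.11%), PC3 0.266 (26.6%);  cumulative: 0.383, 0.734, 1


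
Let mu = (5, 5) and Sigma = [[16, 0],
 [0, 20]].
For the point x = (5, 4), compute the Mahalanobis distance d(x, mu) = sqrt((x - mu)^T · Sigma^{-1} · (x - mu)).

Step 1 — centre the observation: (x - mu) = (0, -1).

Step 2 — invert Sigma. det(Sigma) = 16·20 - (0)² = 320.
  Sigma^{-1} = (1/det) · [[d, -b], [-b, a]] = [[0.0625, 0],
 [0, 0.05]].

Step 3 — form the quadratic (x - mu)^T · Sigma^{-1} · (x - mu):
  Sigma^{-1} · (x - mu) = (0, -0.05).
  (x - mu)^T · [Sigma^{-1} · (x - mu)] = (0)·(0) + (-1)·(-0.05) = 0.05.

Step 4 — take square root: d = √(0.05) ≈ 0.2236.

d(x, mu) = √(0.05) ≈ 0.2236


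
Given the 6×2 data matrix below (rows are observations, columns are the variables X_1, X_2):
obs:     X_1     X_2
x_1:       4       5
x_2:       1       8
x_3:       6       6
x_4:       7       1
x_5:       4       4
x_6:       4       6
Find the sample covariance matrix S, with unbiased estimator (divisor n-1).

Step 1 — column means:
  mean(X_1) = (4 + 1 + 6 + 7 + 4 + 4) / 6 = 26/6 = 4.3333
  mean(X_2) = (5 + 8 + 6 + 1 + 4 + 6) / 6 = 30/6 = 5

Step 2 — sample covariance S[i,j] = (1/(n-1)) · Σ_k (x_{k,i} - mean_i) · (x_{k,j} - mean_j), with n-1 = 5.
  S[X_1,X_1] = ((-0.3333)·(-0.3333) + (-3.3333)·(-3.3333) + (1.6667)·(1.6667) + (2.6667)·(2.6667) + (-0.3333)·(-0.3333) + (-0.3333)·(-0.3333)) / 5 = 21.3333/5 = 4.2667
  S[X_1,X_2] = ((-0.3333)·(0) + (-3.3333)·(3) + (1.6667)·(1) + (2.6667)·(-4) + (-0.3333)·(-1) + (-0.3333)·(1)) / 5 = -19/5 = -3.8
  S[X_2,X_2] = ((0)·(0) + (3)·(3) + (1)·(1) + (-4)·(-4) + (-1)·(-1) + (1)·(1)) / 5 = 28/5 = 5.6

S is symmetric (S[j,i] = S[i,j]). Assembling:

S = [[4.2667, -3.8],
 [-3.8, 5.6]]


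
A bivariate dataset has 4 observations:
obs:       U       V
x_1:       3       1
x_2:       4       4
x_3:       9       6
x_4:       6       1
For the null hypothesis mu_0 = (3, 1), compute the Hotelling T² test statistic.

Step 1 — sample mean vector:
  mean(U) = (3 + 4 + 9 + 6) / 4 = 22/4 = 5.5
  mean(V) = (1 + 4 + 6 + 1) / 4 = 12/4 = 3
  x̄ = (5.5, 3),  deviation x̄ - mu_0 = (5.5, 3) - (3, 1) = (2.5, 2).

Step 2 — sample covariance matrix, S[i,j] = (1/(n-1)) · Σ_k (x_{k,i} - mean_i) · (x_{k,j} - mean_j), divisor n-1 = 3:
  S[U,U] = ((-2.5)·(-2.5) + (-1.5)·(-1.5) + (3.5)·(3.5) + (0.5)·(0.5)) / 3 = 21/3 = 7
  S[U,V] = ((-2.5)·(-2) + (-1.5)·(1) + (3.5)·(3) + (0.5)·(-2)) / 3 = 13/3 = 4.3333
  S[V,V] = ((-2)·(-2) + (1)·(1) + (3)·(3) + (-2)·(-2)) / 3 = 18/3 = 6
  S = [[7, 4.3333],
 [4.3333, 6]].

Step 3 — invert S. det(S) = 7·6 - (4.3333)² = 23.2222.
  S^{-1} = (1/det) · [[d, -b], [-b, a]] = [[0.2584, -0.1866],
 [-0.1866, 0.3014]].

Step 4 — quadratic form (x̄ - mu_0)^T · S^{-1} · (x̄ - mu_0):
  S^{-1} · (x̄ - mu_0) = (0.2727, 0.1364),
  (x̄ - mu_0)^T · [...] = (2.5)·(0.2727) + (2)·(0.1364) = 0.9545.

Step 5 — scale by n: T² = 4 · 0.9545 = 3.8182.

T² ≈ 3.8182


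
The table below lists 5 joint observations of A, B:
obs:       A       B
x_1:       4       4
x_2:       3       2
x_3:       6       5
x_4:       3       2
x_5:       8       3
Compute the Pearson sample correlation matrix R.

Step 1 — column means:
  mean(A) = (4 + 3 + 6 + 3 + 8) / 5 = 24/5 = 4.8
  mean(B) = (4 + 2 + 5 + 2 + 3) / 5 = 16/5 = 3.2

Step 2 — sample variances and covariances s[i,j] = (1/(n-1)) · Σ_k (x_{k,i} - mean_i) · (x_{k,j} - mean_j), with n-1 = 4:
  s[A,A] = ((-0.8)·(-0.8) + (-1.8)·(-1.8) + (1.2)·(1.2) + (-1.8)·(-1.8) + (3.2)·(3.2)) / 4 = 18.8/4 = 4.7
  s[A,B] = ((-0.8)·(0.8) + (-1.8)·(-1.2) + (1.2)·(1.8) + (-1.8)·(-1.2) + (3.2)·(-0.2)) / 4 = 5.2/4 = 1.3
  s[B,B] = ((0.8)·(0.8) + (-1.2)·(-1.2) + (1.8)·(1.8) + (-1.2)·(-1.2) + (-0.2)·(-0.2)) / 4 = 6.8/4 = 1.7
  Sample standard deviations s_i = √(s[i,i]):
  s(A) = √(4.7) = 2.1679
  s(B) = √(1.7) = 1.3038

Step 3 — r_{ij} = s_{ij} / (s_i · s_j):
  r[A,A] = 1 (diagonal).
  r[A,B] = 1.3 / (2.1679 · 1.3038) = 1.3 / 2.8267 = 0.4599
  r[B,B] = 1 (diagonal).

R is symmetric with unit diagonal. Assembling:

R = [[1, 0.4599],
 [0.4599, 1]]


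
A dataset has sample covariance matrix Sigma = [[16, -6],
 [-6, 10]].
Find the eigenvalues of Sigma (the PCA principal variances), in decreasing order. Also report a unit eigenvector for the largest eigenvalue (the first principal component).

Step 1 — characteristic polynomial of 2×2 Sigma:
  det(Sigma - λI) = λ² - trace · λ + det = 0.
  trace = 16 + 10 = 26, det = 16·10 - (-6)² = 124.
Step 2 — discriminant:
  Δ = trace² - 4·det = 676 - 496 = 180.
Step 3 — eigenvalues:
  λ = (trace ± √Δ)/2 = (26 ± 13.4164)/2,
  λ_1 = 19.7082,  λ_2 = 6.2918.

Step 4 — unit eigenvector for λ_1: solve (Sigma - λ_1 I)v = 0. First row:
  (16 - 19.7082)·v_x + (-6)·v_y = 0, i.e. (-3.7082)·v_x + (-6)·v_y = 0,
  so v ∝ (b, λ_1 - a) = (-6, 3.7082); multiply by -1 so the first entry is positive: u = (6, -3.7082).
  ||u|| = √((6)² + (-3.7082)²) = √(49.7508) ≈ 7.0534,
  v_1 = u/||u|| ≈ (0.8507, -0.5257) (||v_1|| = 1).

λ_1 = 19.7082,  λ_2 = 6.2918;  v_1 ≈ (0.8507, -0.5257)


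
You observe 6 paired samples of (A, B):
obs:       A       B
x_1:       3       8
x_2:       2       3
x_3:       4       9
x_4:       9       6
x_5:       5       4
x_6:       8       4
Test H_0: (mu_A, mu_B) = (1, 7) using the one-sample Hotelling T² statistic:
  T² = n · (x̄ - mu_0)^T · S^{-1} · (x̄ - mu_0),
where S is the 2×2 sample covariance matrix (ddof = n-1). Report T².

Step 1 — sample mean vector:
  mean(A) = (3 + 2 + 4 + 9 + 5 + 8) / 6 = 31/6 = 5.1667
  mean(B) = (8 + 3 + 9 + 6 + 4 + 4) / 6 = 34/6 = 5.6667
  x̄ = (5.1667, 5.6667),  deviation x̄ - mu_0 = (5.1667, 5.6667) - (1, 7) = (4.1667, -1.3333).

Step 2 — sample covariance matrix, S[i,j] = (1/(n-1)) · Σ_k (x_{k,i} - mean_i) · (x_{k,j} - mean_j), divisor n-1 = 5:
  S[A,A] = ((-2.1667)·(-2.1667) + (-3.1667)·(-3.1667) + (-1.1667)·(-1.1667) + (3.8333)·(3.8333) + (-0.1667)·(-0.1667) + (2.8333)·(2.8333)) / 5 = 38.8333/5 = 7.7667
  S[A,B] = ((-2.1667)·(2.3333) + (-3.1667)·(-2.6667) + (-1.1667)·(3.3333) + (3.8333)·(0.3333) + (-0.1667)·(-1.6667) + (2.8333)·(-1.6667)) / 5 = -3.6667/5 = -0.7333
  S[B,B] = ((2.3333)·(2.3333) + (-2.6667)·(-2.6667) + (3.3333)·(3.3333) + (0.3333)·(0.3333) + (-1.6667)·(-1.6667) + (-1.6667)·(-1.6667)) / 5 = 29.3333/5 = 5.8667
  S = [[7.7667, -0.7333],
 [-0.7333, 5.8667]].

Step 3 — invert S. det(S) = 7.7667·5.8667 - (-0.7333)² = 45.0267.
  S^{-1} = (1/det) · [[d, -b], [-b, a]] = [[0.1303, 0.0163],
 [0.0163, 0.1725]].

Step 4 — quadratic form (x̄ - mu_0)^T · S^{-1} · (x̄ - mu_0):
  S^{-1} · (x̄ - mu_0) = (0.5212, -0.1621),
  (x̄ - mu_0)^T · [...] = (4.1667)·(0.5212) + (-1.3333)·(-0.1621) = 2.3877.

Step 5 — scale by n: T² = 6 · 2.3877 = 14.3263.

T² ≈ 14.3263


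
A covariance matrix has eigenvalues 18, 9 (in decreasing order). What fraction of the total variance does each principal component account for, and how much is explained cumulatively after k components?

Step 1 — total variance = trace(Sigma) = Σ λ_i = 18 + 9 = 27.

Step 2 — fraction explained by component i = λ_i / Σ λ:
  PC1: 18/27 = 0.6667
  PC2: 9/27 = 0.3333

Step 3 — cumulative fraction after k components = (λ_1 + ... + λ_k) / Σ λ:
  k = 1: 18/27 = 0.6667
  k = 2: (18 + 9)/27 = 27/27 = 1

Summary (fraction, with percent):

explained: PC1 0.6667 (66.67%), PC2 0.3333 (33.33%);  cumulative: 0.6667, 1


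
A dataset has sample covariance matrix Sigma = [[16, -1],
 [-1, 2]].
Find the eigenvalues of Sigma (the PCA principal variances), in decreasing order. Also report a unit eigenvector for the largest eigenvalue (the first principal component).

Step 1 — characteristic polynomial of 2×2 Sigma:
  det(Sigma - λI) = λ² - trace · λ + det = 0.
  trace = 16 + 2 = 18, det = 16·2 - (-1)² = 31.
Step 2 — discriminant:
  Δ = trace² - 4·det = 324 - 124 = 200.
Step 3 — eigenvalues:
  λ = (trace ± √Δ)/2 = (18 ± 14.1421)/2,
  λ_1 = 16.0711,  λ_2 = 1.9289.

Step 4 — unit eigenvector for λ_1: solve (Sigma - λ_1 I)v = 0. First row:
  (16 - 16.0711)·v_x + (-1)·v_y = 0, i.e. (-0.0711)·v_x + (-1)·v_y = 0,
  so v ∝ (b, λ_1 - a) = (-1, 0.0711); multiply by -1 so the first entry is positive: u = (1, -0.0711).
  ||u|| = √((1)² + (-0.0711)²) = √(1.0051) ≈ 1.0025,
  v_1 = u/||u|| ≈ (0.9975, -0.0709) (||v_1|| = 1).

λ_1 = 16.0711,  λ_2 = 1.9289;  v_1 ≈ (0.9975, -0.0709)


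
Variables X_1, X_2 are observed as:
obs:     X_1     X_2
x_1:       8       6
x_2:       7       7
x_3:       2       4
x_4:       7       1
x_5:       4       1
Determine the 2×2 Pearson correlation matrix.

Step 1 — column means:
  mean(X_1) = (8 + 7 + 2 + 7 + 4) / 5 = 28/5 = 5.6
  mean(X_2) = (6 + 7 + 4 + 1 + 1) / 5 = 19/5 = 3.8

Step 2 — sample variances and covariances s[i,j] = (1/(n-1)) · Σ_k (x_{k,i} - mean_i) · (x_{k,j} - mean_j), with n-1 = 4:
  s[X_1,X_1] = ((2.4)·(2.4) + (1.4)·(1.4) + (-3.6)·(-3.6) + (1.4)·(1.4) + (-1.6)·(-1.6)) / 4 = 25.2/4 = 6.3
  s[X_1,X_2] = ((2.4)·(2.2) + (1.4)·(3.2) + (-3.6)·(0.2) + (1.4)·(-2.8) + (-1.6)·(-2.8)) / 4 = 9.6/4 = 2.4
  s[X_2,X_2] = ((2.2)·(2.2) + (3.2)·(3.2) + (0.2)·(0.2) + (-2.8)·(-2.8) + (-2.8)·(-2.8)) / 4 = 30.8/4 = 7.7
  Sample standard deviations s_i = √(s[i,i]):
  s(X_1) = √(6.3) = 2.51
  s(X_2) = √(7.7) = 2.7749

Step 3 — r_{ij} = s_{ij} / (s_i · s_j):
  r[X_1,X_1] = 1 (diagonal).
  r[X_1,X_2] = 2.4 / (2.51 · 2.7749) = 2.4 / 6.9649 = 0.3446
  r[X_2,X_2] = 1 (diagonal).

R is symmetric with unit diagonal. Assembling:

R = [[1, 0.3446],
 [0.3446, 1]]


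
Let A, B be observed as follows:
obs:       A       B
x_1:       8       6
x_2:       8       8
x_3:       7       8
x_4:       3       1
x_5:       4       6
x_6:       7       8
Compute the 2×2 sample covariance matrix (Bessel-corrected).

Step 1 — column means:
  mean(A) = (8 + 8 + 7 + 3 + 4 + 7) / 6 = 37/6 = 6.1667
  mean(B) = (6 + 8 + 8 + 1 + 6 + 8) / 6 = 37/6 = 6.1667

Step 2 — sample covariance S[i,j] = (1/(n-1)) · Σ_k (x_{k,i} - mean_i) · (x_{k,j} - mean_j), with n-1 = 5.
  S[A,A] = ((1.8333)·(1.8333) + (1.8333)·(1.8333) + (0.8333)·(0.8333) + (-3.1667)·(-3.1667) + (-2.1667)·(-2.1667) + (0.8333)·(0.8333)) / 5 = 22.8333/5 = 4.5667
  S[A,B] = ((1.8333)·(-0.1667) + (1.8333)·(1.8333) + (0.8333)·(1.8333) + (-3.1667)·(-5.1667) + (-2.1667)·(-0.1667) + (0.8333)·(1.8333)) / 5 = 22.8333/5 = 4.5667
  S[B,B] = ((-0.1667)·(-0.1667) + (1.8333)·(1.8333) + (1.8333)·(1.8333) + (-5.1667)·(-5.1667) + (-0.1667)·(-0.1667) + (1.8333)·(1.8333)) / 5 = 36.8333/5 = 7.3667

S is symmetric (S[j,i] = S[i,j]). Assembling:

S = [[4.5667, 4.5667],
 [4.5667, 7.3667]]


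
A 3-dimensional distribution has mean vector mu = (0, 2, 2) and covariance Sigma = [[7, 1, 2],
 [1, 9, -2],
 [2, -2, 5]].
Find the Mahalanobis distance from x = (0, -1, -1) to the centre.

Step 1 — centre the observation: (x - mu) = (0, -3, -3).

Step 2 — invert Sigma (cofactor / det for 3×3, or solve directly):
  Sigma^{-1} = [[0.1723, -0.0378, -0.084],
 [-0.0378, 0.1303, 0.0672],
 [-0.084, 0.0672, 0.2605]].

Step 3 — form the quadratic (x - mu)^T · Sigma^{-1} · (x - mu):
  Sigma^{-1} · (x - mu) = (0.3655, -0.5924, -0.9832).
  (x - mu)^T · [Sigma^{-1} · (x - mu)] = (0)·(0.3655) + (-3)·(-0.5924) + (-3)·(-0.9832) = 4.7269.

Step 4 — take square root: d = √(4.7269) ≈ 2.1741.

d(x, mu) = √(4.7269) ≈ 2.1741


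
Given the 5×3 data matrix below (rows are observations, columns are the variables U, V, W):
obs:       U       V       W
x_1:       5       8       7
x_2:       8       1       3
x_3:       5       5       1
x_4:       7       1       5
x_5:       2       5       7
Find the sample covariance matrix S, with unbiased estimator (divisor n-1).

Step 1 — column means:
  mean(U) = (5 + 8 + 5 + 7 + 2) / 5 = 27/5 = 5.4
  mean(V) = (8 + 1 + 5 + 1 + 5) / 5 = 20/5 = 4
  mean(W) = (7 + 3 + 1 + 5 + 7) / 5 = 23/5 = 4.6

Step 2 — sample covariance S[i,j] = (1/(n-1)) · Σ_k (x_{k,i} - mean_i) · (x_{k,j} - mean_j), with n-1 = 4.
  S[U,U] = ((-0.4)·(-0.4) + (2.6)·(2.6) + (-0.4)·(-0.4) + (1.6)·(1.6) + (-3.4)·(-3.4)) / 4 = 21.2/4 = 5.3
  S[U,V] = ((-0.4)·(4) + (2.6)·(-3) + (-0.4)·(1) + (1.6)·(-3) + (-3.4)·(1)) / 4 = -18/4 = -4.5
  S[U,W] = ((-0.4)·(2.4) + (2.6)·(-1.6) + (-0.4)·(-3.6) + (1.6)·(0.4) + (-3.4)·(2.4)) / 4 = -11.2/4 = -2.8
  S[V,V] = ((4)·(4) + (-3)·(-3) + (1)·(1) + (-3)·(-3) + (1)·(1)) / 4 = 36/4 = 9
  S[V,W] = ((4)·(2.4) + (-3)·(-1.6) + (1)·(-3.6) + (-3)·(0.4) + (1)·(2.4)) / 4 = 12/4 = 3
  S[W,W] = ((2.4)·(2.4) + (-1.6)·(-1.6) + (-3.6)·(-3.6) + (0.4)·(0.4) + (2.4)·(2.4)) / 4 = 27.2/4 = 6.8

S is symmetric (S[j,i] = S[i,j]). Assembling:

S = [[5.3, -4.5, -2.8],
 [-4.5, 9, 3],
 [-2.8, 3, 6.8]]


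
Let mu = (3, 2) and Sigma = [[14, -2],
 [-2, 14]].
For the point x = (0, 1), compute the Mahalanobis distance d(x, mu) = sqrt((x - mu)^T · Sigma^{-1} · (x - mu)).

Step 1 — centre the observation: (x - mu) = (-3, -1).

Step 2 — invert Sigma. det(Sigma) = 14·14 - (-2)² = 192.
  Sigma^{-1} = (1/det) · [[d, -b], [-b, a]] = [[0.0729, 0.0104],
 [0.0104, 0.0729]].

Step 3 — form the quadratic (x - mu)^T · Sigma^{-1} · (x - mu):
  Sigma^{-1} · (x - mu) = (-0.2292, -0.1042).
  (x - mu)^T · [Sigma^{-1} · (x - mu)] = (-3)·(-0.2292) + (-1)·(-0.1042) = 0.7917.

Step 4 — take square root: d = √(0.7917) ≈ 0.8898.

d(x, mu) = √(0.7917) ≈ 0.8898


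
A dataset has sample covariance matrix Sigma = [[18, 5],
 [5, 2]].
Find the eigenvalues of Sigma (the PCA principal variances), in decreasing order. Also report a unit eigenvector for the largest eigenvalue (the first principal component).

Step 1 — characteristic polynomial of 2×2 Sigma:
  det(Sigma - λI) = λ² - trace · λ + det = 0.
  trace = 18 + 2 = 20, det = 18·2 - (5)² = 11.
Step 2 — discriminant:
  Δ = trace² - 4·det = 400 - 44 = 356.
Step 3 — eigenvalues:
  λ = (trace ± √Δ)/2 = (20 ± 18.868)/2,
  λ_1 = 19.434,  λ_2 = 0.566.

Step 4 — unit eigenvector for λ_1: solve (Sigma - λ_1 I)v = 0. First row:
  (18 - 19.434)·v_x + (5)·v_y = 0, i.e. (-1.434)·v_x + (5)·v_y = 0,
  so v ∝ (b, λ_1 - a) = (5, 1.434) = u.
  ||u|| = √((5)² + (1.434)²) = √(27.0563) ≈ 5.2016,
  v_1 = u/||u|| ≈ (0.9612, 0.2757) (||v_1|| = 1).

λ_1 = 19.434,  λ_2 = 0.566;  v_1 ≈ (0.9612, 0.2757)


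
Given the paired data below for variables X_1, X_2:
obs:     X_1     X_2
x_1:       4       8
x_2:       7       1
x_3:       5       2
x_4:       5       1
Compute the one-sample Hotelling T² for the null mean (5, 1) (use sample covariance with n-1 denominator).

Step 1 — sample mean vector:
  mean(X_1) = (4 + 7 + 5 + 5) / 4 = 21/4 = 5.25
  mean(X_2) = (8 + 1 + 2 + 1) / 4 = 12/4 = 3
  x̄ = (5.25, 3),  deviation x̄ - mu_0 = (5.25, 3) - (5, 1) = (0.25, 2).

Step 2 — sample covariance matrix, S[i,j] = (1/(n-1)) · Σ_k (x_{k,i} - mean_i) · (x_{k,j} - mean_j), divisor n-1 = 3:
  S[X_1,X_1] = ((-1.25)·(-1.25) + (1.75)·(1.75) + (-0.25)·(-0.25) + (-0.25)·(-0.25)) / 3 = 4.75/3 = 1.5833
  S[X_1,X_2] = ((-1.25)·(5) + (1.75)·(-2) + (-0.25)·(-1) + (-0.25)·(-2)) / 3 = -9/3 = -3
  S[X_2,X_2] = ((5)·(5) + (-2)·(-2) + (-1)·(-1) + (-2)·(-2)) / 3 = 34/3 = 11.3333
  S = [[1.5833, -3],
 [-3, 11.3333]].

Step 3 — invert S. det(S) = 1.5833·11.3333 - (-3)² = 8.9444.
  S^{-1} = (1/det) · [[d, -b], [-b, a]] = [[1.2671, 0.3354],
 [0.3354, 0.177]].

Step 4 — quadratic form (x̄ - mu_0)^T · S^{-1} · (x̄ - mu_0):
  S^{-1} · (x̄ - mu_0) = (0.9876, 0.4379),
  (x̄ - mu_0)^T · [...] = (0.25)·(0.9876) + (2)·(0.4379) = 1.1227.

Step 5 — scale by n: T² = 4 · 1.1227 = 4.4907.

T² ≈ 4.4907


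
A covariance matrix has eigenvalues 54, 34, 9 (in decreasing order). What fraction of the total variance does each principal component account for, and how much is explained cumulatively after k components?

Step 1 — total variance = trace(Sigma) = Σ λ_i = 54 + 34 + 9 = 97.

Step 2 — fraction explained by component i = λ_i / Σ λ:
  PC1: 54/97 = 0.5567
  PC2: 34/97 = 0.3505
  PC3: 9/97 = 0.0928

Step 3 — cumulative fraction after k components = (λ_1 + ... + λ_k) / Σ λ:
  k = 1: 54/97 = 0.5567
  k = 2: (54 + 34)/97 = 88/97 = 0.9072
  k = 3: (54 + 34 + 9)/97 = 97/97 = 1

Summary (fraction, with percent):

explained: PC1 0.5567 (55.67%), PC2 0.3505 (35.05%), PC3 0.0928 (9.28%);  cumulative: 0.5567, 0.9072, 1


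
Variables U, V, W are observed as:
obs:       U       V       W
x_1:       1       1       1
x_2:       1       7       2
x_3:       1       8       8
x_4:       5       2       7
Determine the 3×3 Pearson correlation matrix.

Step 1 — column means:
  mean(U) = (1 + 1 + 1 + 5) / 4 = 8/4 = 2
  mean(V) = (1 + 7 + 8 + 2) / 4 = 18/4 = 4.5
  mean(W) = (1 + 2 + 8 + 7) / 4 = 18/4 = 4.5

Step 2 — sample variances and covariances s[i,j] = (1/(n-1)) · Σ_k (x_{k,i} - mean_i) · (x_{k,j} - mean_j), with n-1 = 3:
  s[U,U] = ((-1)·(-1) + (-1)·(-1) + (-1)·(-1) + (3)·(3)) / 3 = 12/3 = 4
  s[U,V] = ((-1)·(-3.5) + (-1)·(2.5) + (-1)·(3.5) + (3)·(-2.5)) / 3 = -10/3 = -3.3333
  s[U,W] = ((-1)·(-3.5) + (-1)·(-2.5) + (-1)·(3.5) + (3)·(2.5)) / 3 = 10/3 = 3.3333
  s[V,V] = ((-3.5)·(-3.5) + (2.5)·(2.5) + (3.5)·(3.5) + (-2.5)·(-2.5)) / 3 = 37/3 = 12.3333
  s[V,W] = ((-3.5)·(-3.5) + (2.5)·(-2.5) + (3.5)·(3.5) + (-2.5)·(2.5)) / 3 = 12/3 = 4
  s[W,W] = ((-3.5)·(-3.5) + (-2.5)·(-2.5) + (3.5)·(3.5) + (2.5)·(2.5)) / 3 = 37/3 = 12.3333
  Sample standard deviations s_i = √(s[i,i]):
  s(U) = √(4) = 2
  s(V) = √(12.3333) = 3.5119
  s(W) = √(12.3333) = 3.5119

Step 3 — r_{ij} = s_{ij} / (s_i · s_j):
  r[U,U] = 1 (diagonal).
  r[U,V] = -3.3333 / (2 · 3.5119) = -3.3333 / 7.0238 = -0.4746
  r[U,W] = 3.3333 / (2 · 3.5119) = 3.3333 / 7.0238 = 0.4746
  r[V,V] = 1 (diagonal).
  r[V,W] = 4 / (3.5119 · 3.5119) = 4 / 12.3333 = 0.3243
  r[W,W] = 1 (diagonal).

R is symmetric with unit diagonal. Assembling:

R = [[1, -0.4746, 0.4746],
 [-0.4746, 1, 0.3243],
 [0.4746, 0.3243, 1]]


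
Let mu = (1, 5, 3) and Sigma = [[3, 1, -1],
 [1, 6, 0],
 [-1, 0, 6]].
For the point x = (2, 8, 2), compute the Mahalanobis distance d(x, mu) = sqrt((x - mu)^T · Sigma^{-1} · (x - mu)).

Step 1 — centre the observation: (x - mu) = (1, 3, -1).

Step 2 — invert Sigma (cofactor / det for 3×3, or solve directly):
  Sigma^{-1} = [[0.375, -0.0625, 0.0625],
 [-0.0625, 0.1771, -0.0104],
 [0.0625, -0.0104, 0.1771]].

Step 3 — form the quadratic (x - mu)^T · Sigma^{-1} · (x - mu):
  Sigma^{-1} · (x - mu) = (0.125, 0.4792, -0.1458).
  (x - mu)^T · [Sigma^{-1} · (x - mu)] = (1)·(0.125) + (3)·(0.4792) + (-1)·(-0.1458) = 1.7083.

Step 4 — take square root: d = √(1.7083) ≈ 1.307.

d(x, mu) = √(1.7083) ≈ 1.307


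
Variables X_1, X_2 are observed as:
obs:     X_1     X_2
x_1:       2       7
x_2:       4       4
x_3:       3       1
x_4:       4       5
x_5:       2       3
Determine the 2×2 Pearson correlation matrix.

Step 1 — column means:
  mean(X_1) = (2 + 4 + 3 + 4 + 2) / 5 = 15/5 = 3
  mean(X_2) = (7 + 4 + 1 + 5 + 3) / 5 = 20/5 = 4

Step 2 — sample variances and covariances s[i,j] = (1/(n-1)) · Σ_k (x_{k,i} - mean_i) · (x_{k,j} - mean_j), with n-1 = 4:
  s[X_1,X_1] = ((-1)·(-1) + (1)·(1) + (0)·(0) + (1)·(1) + (-1)·(-1)) / 4 = 4/4 = 1
  s[X_1,X_2] = ((-1)·(3) + (1)·(0) + (0)·(-3) + (1)·(1) + (-1)·(-1)) / 4 = -1/4 = -0.25
  s[X_2,X_2] = ((3)·(3) + (0)·(0) + (-3)·(-3) + (1)·(1) + (-1)·(-1)) / 4 = 20/4 = 5
  Sample standard deviations s_i = √(s[i,i]):
  s(X_1) = √(1) = 1
  s(X_2) = √(5) = 2.2361

Step 3 — r_{ij} = s_{ij} / (s_i · s_j):
  r[X_1,X_1] = 1 (diagonal).
  r[X_1,X_2] = -0.25 / (1 · 2.2361) = -0.25 / 2.2361 = -0.1118
  r[X_2,X_2] = 1 (diagonal).

R is symmetric with unit diagonal. Assembling:

R = [[1, -0.1118],
 [-0.1118, 1]]


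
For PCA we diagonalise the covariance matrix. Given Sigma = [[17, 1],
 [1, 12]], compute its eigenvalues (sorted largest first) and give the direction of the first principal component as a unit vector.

Step 1 — characteristic polynomial of 2×2 Sigma:
  det(Sigma - λI) = λ² - trace · λ + det = 0.
  trace = 17 + 12 = 29, det = 17·12 - (1)² = 203.
Step 2 — discriminant:
  Δ = trace² - 4·det = 841 - 812 = 29.
Step 3 — eigenvalues:
  λ = (trace ± √Δ)/2 = (29 ± 5.3852)/2,
  λ_1 = 17.1926,  λ_2 = 11.8074.

Step 4 — unit eigenvector for λ_1: solve (Sigma - λ_1 I)v = 0. First row:
  (17 - 17.1926)·v_x + (1)·v_y = 0, i.e. (-0.1926)·v_x + (1)·v_y = 0,
  so v ∝ (b, λ_1 - a) = (1, 0.1926) = u.
  ||u|| = √((1)² + (0.1926)²) = √(1.0371) ≈ 1.0184,
  v_1 = u/||u|| ≈ (0.982, 0.1891) (||v_1|| = 1).

λ_1 = 17.1926,  λ_2 = 11.8074;  v_1 ≈ (0.982, 0.1891)


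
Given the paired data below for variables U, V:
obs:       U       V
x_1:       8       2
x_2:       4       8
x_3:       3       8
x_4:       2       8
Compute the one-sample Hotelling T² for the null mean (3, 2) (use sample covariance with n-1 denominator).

Step 1 — sample mean vector:
  mean(U) = (8 + 4 + 3 + 2) / 4 = 17/4 = 4.25
  mean(V) = (2 + 8 + 8 + 8) / 4 = 26/4 = 6.5
  x̄ = (4.25, 6.5),  deviation x̄ - mu_0 = (4.25, 6.5) - (3, 2) = (1.25, 4.5).

Step 2 — sample covariance matrix, S[i,j] = (1/(n-1)) · Σ_k (x_{k,i} - mean_i) · (x_{k,j} - mean_j), divisor n-1 = 3:
  S[U,U] = ((3.75)·(3.75) + (-0.25)·(-0.25) + (-1.25)·(-1.25) + (-2.25)·(-2.25)) / 3 = 20.75/3 = 6.9167
  S[U,V] = ((3.75)·(-4.5) + (-0.25)·(1.5) + (-1.25)·(1.5) + (-2.25)·(1.5)) / 3 = -22.5/3 = -7.5
  S[V,V] = ((-4.5)·(-4.5) + (1.5)·(1.5) + (1.5)·(1.5) + (1.5)·(1.5)) / 3 = 27/3 = 9
  S = [[6.9167, -7.5],
 [-7.5, 9]].

Step 3 — invert S. det(S) = 6.9167·9 - (-7.5)² = 6.
  S^{-1} = (1/det) · [[d, -b], [-b, a]] = [[1.5, 1.25],
 [1.25, 1.1528]].

Step 4 — quadratic form (x̄ - mu_0)^T · S^{-1} · (x̄ - mu_0):
  S^{-1} · (x̄ - mu_0) = (7.5, 6.75),
  (x̄ - mu_0)^T · [...] = (1.25)·(7.5) + (4.5)·(6.75) = 39.75.

Step 5 — scale by n: T² = 4 · 39.75 = 159.

T² ≈ 159


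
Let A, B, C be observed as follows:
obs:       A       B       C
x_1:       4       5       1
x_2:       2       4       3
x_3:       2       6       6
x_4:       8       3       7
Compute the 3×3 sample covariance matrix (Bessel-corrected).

Step 1 — column means:
  mean(A) = (4 + 2 + 2 + 8) / 4 = 16/4 = 4
  mean(B) = (5 + 4 + 6 + 3) / 4 = 18/4 = 4.5
  mean(C) = (1 + 3 + 6 + 7) / 4 = 17/4 = 4.25

Step 2 — sample covariance S[i,j] = (1/(n-1)) · Σ_k (x_{k,i} - mean_i) · (x_{k,j} - mean_j), with n-1 = 3.
  S[A,A] = ((0)·(0) + (-2)·(-2) + (-2)·(-2) + (4)·(4)) / 3 = 24/3 = 8
  S[A,B] = ((0)·(0.5) + (-2)·(-0.5) + (-2)·(1.5) + (4)·(-1.5)) / 3 = -8/3 = -2.6667
  S[A,C] = ((0)·(-3.25) + (-2)·(-1.25) + (-2)·(1.75) + (4)·(2.75)) / 3 = 10/3 = 3.3333
  S[B,B] = ((0.5)·(0.5) + (-0.5)·(-0.5) + (1.5)·(1.5) + (-1.5)·(-1.5)) / 3 = 5/3 = 1.6667
  S[B,C] = ((0.5)·(-3.25) + (-0.5)·(-1.25) + (1.5)·(1.75) + (-1.5)·(2.75)) / 3 = -2.5/3 = -0.8333
  S[C,C] = ((-3.25)·(-3.25) + (-1.25)·(-1.25) + (1.75)·(1.75) + (2.75)·(2.75)) / 3 = 22.75/3 = 7.5833

S is symmetric (S[j,i] = S[i,j]). Assembling:

S = [[8, -2.6667, 3.3333],
 [-2.6667, 1.6667, -0.8333],
 [3.3333, -0.8333, 7.5833]]


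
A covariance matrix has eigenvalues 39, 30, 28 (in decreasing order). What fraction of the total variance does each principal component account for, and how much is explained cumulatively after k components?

Step 1 — total variance = trace(Sigma) = Σ λ_i = 39 + 30 + 28 = 97.

Step 2 — fraction explained by component i = λ_i / Σ λ:
  PC1: 39/97 = 0.4021
  PC2: 30/97 = 0.3093
  PC3: 28/97 = 0.2887

Step 3 — cumulative fraction after k components = (λ_1 + ... + λ_k) / Σ λ:
  k = 1: 39/97 = 0.4021
  k = 2: (39 + 30)/97 = 69/97 = 0.7113
  k = 3: (39 + 30 + 28)/97 = 97/97 = 1

Summary (fraction, with percent):

explained: PC1 0.4021 (40.21%), PC2 0.3093 (30.93%), PC3 0.2887 (28.87%);  cumulative: 0.4021, 0.7113, 1


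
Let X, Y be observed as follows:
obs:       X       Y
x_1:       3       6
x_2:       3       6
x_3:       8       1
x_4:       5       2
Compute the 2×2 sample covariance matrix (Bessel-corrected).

Step 1 — column means:
  mean(X) = (3 + 3 + 8 + 5) / 4 = 19/4 = 4.75
  mean(Y) = (6 + 6 + 1 + 2) / 4 = 15/4 = 3.75

Step 2 — sample covariance S[i,j] = (1/(n-1)) · Σ_k (x_{k,i} - mean_i) · (x_{k,j} - mean_j), with n-1 = 3.
  S[X,X] = ((-1.75)·(-1.75) + (-1.75)·(-1.75) + (3.25)·(3.25) + (0.25)·(0.25)) / 3 = 16.75/3 = 5.5833
  S[X,Y] = ((-1.75)·(2.25) + (-1.75)·(2.25) + (3.25)·(-2.75) + (0.25)·(-1.75)) / 3 = -17.25/3 = -5.75
  S[Y,Y] = ((2.25)·(2.25) + (2.25)·(2.25) + (-2.75)·(-2.75) + (-1.75)·(-1.75)) / 3 = 20.75/3 = 6.9167

S is symmetric (S[j,i] = S[i,j]). Assembling:

S = [[5.5833, -5.75],
 [-5.75, 6.9167]]


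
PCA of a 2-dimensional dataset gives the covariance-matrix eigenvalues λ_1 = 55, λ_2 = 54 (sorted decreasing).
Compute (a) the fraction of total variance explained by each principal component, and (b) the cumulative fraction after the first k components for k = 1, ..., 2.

Step 1 — total variance = trace(Sigma) = Σ λ_i = 55 + 54 = 109.

Step 2 — fraction explained by component i = λ_i / Σ λ:
  PC1: 55/109 = 0.5046
  PC2: 54/109 = 0.4954

Step 3 — cumulative fraction after k components = (λ_1 + ... + λ_k) / Σ λ:
  k = 1: 55/109 = 0.5046
  k = 2: (55 + 54)/109 = 109/109 = 1

Summary (fraction, with percent):

explained: PC1 0.5046 (50.46%), PC2 0.4954 (49.54%);  cumulative: 0.5046, 1


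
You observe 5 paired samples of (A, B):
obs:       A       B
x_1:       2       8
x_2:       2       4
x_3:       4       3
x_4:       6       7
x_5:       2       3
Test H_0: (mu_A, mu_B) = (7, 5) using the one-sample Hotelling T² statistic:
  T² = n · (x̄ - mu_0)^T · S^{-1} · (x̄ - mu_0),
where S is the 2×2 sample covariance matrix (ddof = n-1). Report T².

Step 1 — sample mean vector:
  mean(A) = (2 + 2 + 4 + 6 + 2) / 5 = 16/5 = 3.2
  mean(B) = (8 + 4 + 3 + 7 + 3) / 5 = 25/5 = 5
  x̄ = (3.2, 5),  deviation x̄ - mu_0 = (3.2, 5) - (7, 5) = (-3.8, 0).

Step 2 — sample covariance matrix, S[i,j] = (1/(n-1)) · Σ_k (x_{k,i} - mean_i) · (x_{k,j} - mean_j), divisor n-1 = 4:
  S[A,A] = ((-1.2)·(-1.2) + (-1.2)·(-1.2) + (0.8)·(0.8) + (2.8)·(2.8) + (-1.2)·(-1.2)) / 4 = 12.8/4 = 3.2
  S[A,B] = ((-1.2)·(3) + (-1.2)·(-1) + (0.8)·(-2) + (2.8)·(2) + (-1.2)·(-2)) / 4 = 4/4 = 1
  S[B,B] = ((3)·(3) + (-1)·(-1) + (-2)·(-2) + (2)·(2) + (-2)·(-2)) / 4 = 22/4 = 5.5
  S = [[3.2, 1],
 [1, 5.5]].

Step 3 — invert S. det(S) = 3.2·5.5 - (1)² = 16.6.
  S^{-1} = (1/det) · [[d, -b], [-b, a]] = [[0.3313, -0.0602],
 [-0.0602, 0.1928]].

Step 4 — quadratic form (x̄ - mu_0)^T · S^{-1} · (x̄ - mu_0):
  S^{-1} · (x̄ - mu_0) = (-1.259, 0.2289),
  (x̄ - mu_0)^T · [...] = (-3.8)·(-1.259) + (0)·(0.2289) = 4.7843.

Step 5 — scale by n: T² = 5 · 4.7843 = 23.9217.

T² ≈ 23.9217


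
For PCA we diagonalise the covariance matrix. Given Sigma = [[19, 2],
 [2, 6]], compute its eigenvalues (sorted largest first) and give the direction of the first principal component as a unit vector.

Step 1 — characteristic polynomial of 2×2 Sigma:
  det(Sigma - λI) = λ² - trace · λ + det = 0.
  trace = 19 + 6 = 25, det = 19·6 - (2)² = 110.
Step 2 — discriminant:
  Δ = trace² - 4·det = 625 - 440 = 185.
Step 3 — eigenvalues:
  λ = (trace ± √Δ)/2 = (25 ± 13.6015)/2,
  λ_1 = 19.3007,  λ_2 = 5.6993.

Step 4 — unit eigenvector for λ_1: solve (Sigma - λ_1 I)v = 0. First row:
  (19 - 19.3007)·v_x + (2)·v_y = 0, i.e. (-0.3007)·v_x + (2)·v_y = 0,
  so v ∝ (b, λ_1 - a) = (2, 0.3007) = u.
  ||u|| = √((2)² + (0.3007)²) = √(4.0904) ≈ 2.0225,
  v_1 = u/||u|| ≈ (0.9889, 0.1487) (||v_1|| = 1).

λ_1 = 19.3007,  λ_2 = 5.6993;  v_1 ≈ (0.9889, 0.1487)


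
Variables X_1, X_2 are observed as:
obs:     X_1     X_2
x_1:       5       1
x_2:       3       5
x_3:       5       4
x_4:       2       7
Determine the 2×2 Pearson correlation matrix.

Step 1 — column means:
  mean(X_1) = (5 + 3 + 5 + 2) / 4 = 15/4 = 3.75
  mean(X_2) = (1 + 5 + 4 + 7) / 4 = 17/4 = 4.25

Step 2 — sample variances and covariances s[i,j] = (1/(n-1)) · Σ_k (x_{k,i} - mean_i) · (x_{k,j} - mean_j), with n-1 = 3:
  s[X_1,X_1] = ((1.25)·(1.25) + (-0.75)·(-0.75) + (1.25)·(1.25) + (-1.75)·(-1.75)) / 3 = 6.75/3 = 2.25
  s[X_1,X_2] = ((1.25)·(-3.25) + (-0.75)·(0.75) + (1.25)·(-0.25) + (-1.75)·(2.75)) / 3 = -9.75/3 = -3.25
  s[X_2,X_2] = ((-3.25)·(-3.25) + (0.75)·(0.75) + (-0.25)·(-0.25) + (2.75)·(2.75)) / 3 = 18.75/3 = 6.25
  Sample standard deviations s_i = √(s[i,i]):
  s(X_1) = √(2.25) = 1.5
  s(X_2) = √(6.25) = 2.5

Step 3 — r_{ij} = s_{ij} / (s_i · s_j):
  r[X_1,X_1] = 1 (diagonal).
  r[X_1,X_2] = -3.25 / (1.5 · 2.5) = -3.25 / 3.75 = -0.8667
  r[X_2,X_2] = 1 (diagonal).

R is symmetric with unit diagonal. Assembling:

R = [[1, -0.8667],
 [-0.8667, 1]]


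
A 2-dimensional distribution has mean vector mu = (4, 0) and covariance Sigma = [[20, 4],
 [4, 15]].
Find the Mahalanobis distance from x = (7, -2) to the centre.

Step 1 — centre the observation: (x - mu) = (3, -2).

Step 2 — invert Sigma. det(Sigma) = 20·15 - (4)² = 284.
  Sigma^{-1} = (1/det) · [[d, -b], [-b, a]] = [[0.0528, -0.0141],
 [-0.0141, 0.0704]].

Step 3 — form the quadratic (x - mu)^T · Sigma^{-1} · (x - mu):
  Sigma^{-1} · (x - mu) = (0.1866, -0.1831).
  (x - mu)^T · [Sigma^{-1} · (x - mu)] = (3)·(0.1866) + (-2)·(-0.1831) = 0.9261.

Step 4 — take square root: d = √(0.9261) ≈ 0.9623.

d(x, mu) = √(0.9261) ≈ 0.9623


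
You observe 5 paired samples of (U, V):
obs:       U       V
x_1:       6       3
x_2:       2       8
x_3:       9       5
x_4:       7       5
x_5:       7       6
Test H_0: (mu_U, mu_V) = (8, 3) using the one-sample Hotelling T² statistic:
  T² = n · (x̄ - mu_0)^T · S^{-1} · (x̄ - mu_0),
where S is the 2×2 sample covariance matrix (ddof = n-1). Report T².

Step 1 — sample mean vector:
  mean(U) = (6 + 2 + 9 + 7 + 7) / 5 = 31/5 = 6.2
  mean(V) = (3 + 8 + 5 + 5 + 6) / 5 = 27/5 = 5.4
  x̄ = (6.2, 5.4),  deviation x̄ - mu_0 = (6.2, 5.4) - (8, 3) = (-1.8, 2.4).

Step 2 — sample covariance matrix, S[i,j] = (1/(n-1)) · Σ_k (x_{k,i} - mean_i) · (x_{k,j} - mean_j), divisor n-1 = 4:
  S[U,U] = ((-0.2)·(-0.2) + (-4.2)·(-4.2) + (2.8)·(2.8) + (0.8)·(0.8) + (0.8)·(0.8)) / 4 = 26.8/4 = 6.7
  S[U,V] = ((-0.2)·(-2.4) + (-4.2)·(2.6) + (2.8)·(-0.4) + (0.8)·(-0.4) + (0.8)·(0.6)) / 4 = -11.4/4 = -2.85
  S[V,V] = ((-2.4)·(-2.4) + (2.6)·(2.6) + (-0.4)·(-0.4) + (-0.4)·(-0.4) + (0.6)·(0.6)) / 4 = 13.2/4 = 3.3
  S = [[6.7, -2.85],
 [-2.85, 3.3]].

Step 3 — invert S. det(S) = 6.7·3.3 - (-2.85)² = 13.9875.
  S^{-1} = (1/det) · [[d, -b], [-b, a]] = [[0.2359, 0.2038],
 [0.2038, 0.479]].

Step 4 — quadratic form (x̄ - mu_0)^T · S^{-1} · (x̄ - mu_0):
  S^{-1} · (x̄ - mu_0) = (0.0643, 0.7828),
  (x̄ - mu_0)^T · [...] = (-1.8)·(0.0643) + (2.4)·(0.7828) = 1.763.

Step 5 — scale by n: T² = 5 · 1.763 = 8.815.

T² ≈ 8.815
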